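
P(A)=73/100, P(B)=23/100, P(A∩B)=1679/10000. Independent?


P(A)×P(B) = 1679/10000
P(A∩B) = 1679/10000
Equal ✓ → Independent

Yes, independent


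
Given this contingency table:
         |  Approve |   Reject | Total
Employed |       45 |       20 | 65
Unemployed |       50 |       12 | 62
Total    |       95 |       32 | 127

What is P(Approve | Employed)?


P(Approve | Employed) = 45/(45+20) = 45/65 = 9/13

P(Approve|Employed) = 9/13 ≈ 69.23%


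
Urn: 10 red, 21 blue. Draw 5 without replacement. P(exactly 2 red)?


Hypergeometric: C(10,2)×C(21,3)/C(31,5)
= 45×1330/169911 = 950/2697

P(X=2) = 950/2697 ≈ 35.22%


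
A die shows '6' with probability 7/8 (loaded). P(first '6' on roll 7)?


Geometric: P(X=7) = (1-p)^(k-1)×p = (1/8)^6×7/8 = 7/2097152

P(X=7) = 7/2097152 ≈ 0.00%


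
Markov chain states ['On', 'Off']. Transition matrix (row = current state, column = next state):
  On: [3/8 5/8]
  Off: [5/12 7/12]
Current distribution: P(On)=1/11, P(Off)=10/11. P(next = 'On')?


P(next=On) = Σᵢ P(now=i)×P(i→On)
= 1/11×3/8 + 10/11×5/12
= 3/88 + 25/66 = 109/264

P = 109/264 ≈ 0.4129


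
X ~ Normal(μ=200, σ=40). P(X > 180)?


z = (180-200)/40 = -0.5
P(X > 180) = 1 - P(Z ≤ -0.5) = 1 - 0.3085 = 0.6915

P(X > 180) ≈ 0.6915


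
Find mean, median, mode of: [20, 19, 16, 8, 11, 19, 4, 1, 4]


Sorted: [1, 4, 4, 8, 11, 16, 19, 19, 20]
Mean = 102/9 = 34/3
Median = 11
Freq: {20: 1, 19: 2, 16: 1, 8: 1, 11: 1, 4: 2, 1: 1}
Mode: [4, 19]

Mean=34/3, Median=11, Mode=[4, 19]


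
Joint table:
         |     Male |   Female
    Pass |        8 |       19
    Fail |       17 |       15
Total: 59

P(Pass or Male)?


P(Pass∨Male) = P(Pass) + P(Male) - P(Pass∧Male)
= (27 + 25 - 8)/59 = 44/59

P = 44/59 ≈ 74.58%


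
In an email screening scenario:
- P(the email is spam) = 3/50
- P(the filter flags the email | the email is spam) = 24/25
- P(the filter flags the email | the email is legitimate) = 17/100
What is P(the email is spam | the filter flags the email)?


Using Bayes' theorem:
P(A|B) = P(B|A)·P(A) / P(B)

P(the filter flags the email) = 24/25 × 3/50 + 17/100 × 47/50
= 36/625 + 799/5000 = 1087/5000

P(the email is spam|the filter flags the email) = (36/625) / (1087/5000) = 288/1087

P(the email is spam|the filter flags the email) = 288/1087 ≈ 26.49%


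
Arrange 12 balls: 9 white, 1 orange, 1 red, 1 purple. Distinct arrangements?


12!/(9!×1!×1!×1!) = 1320

1320


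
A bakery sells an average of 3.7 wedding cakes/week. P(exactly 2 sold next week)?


Poisson(λ=3.7): P(X=2) = e^(-λ)×λ^k/k!
= e^(-3.7) × 3.7^2 / 2!
≈ 0.02472352647 × 13.69 / 2 ≈ 0.169233

P(X=2) ≈ 0.169233 ≈ 16.92%


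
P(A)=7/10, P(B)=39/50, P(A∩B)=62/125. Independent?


P(A)×P(B) = 273/500
P(A∩B) = 62/125
Not equal → NOT independent

No, not independent


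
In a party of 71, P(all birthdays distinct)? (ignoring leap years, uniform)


P(all different) = Π(365-i)/365 for i=0..70
= (365/365)×(364/365)×...×(295/365)
= 0.000679

P ≈ 0.0007 ≈ 0.07%


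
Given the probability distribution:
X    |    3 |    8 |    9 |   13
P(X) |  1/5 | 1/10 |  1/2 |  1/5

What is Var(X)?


E[X] = 17/2
E[X²] = 165/2
Var(X) = E[X²] - (E[X])² = 165/2 - 289/4 = 41/4

Var(X) = 41/4 ≈ 10.2500


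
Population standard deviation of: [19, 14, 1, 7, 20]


Mean = 61/5
  (19-61/5)²=1156/25
  (14-61/5)²=81/25
  (1-61/5)²=3136/25
  (7-61/5)²=676/25
  (20-61/5)²=1521/25
Σ(x-μ)² = 1314/5
σ² = (1314/5)/5 = 1314/25

σ = √(1314/25) ≈ 7.2498


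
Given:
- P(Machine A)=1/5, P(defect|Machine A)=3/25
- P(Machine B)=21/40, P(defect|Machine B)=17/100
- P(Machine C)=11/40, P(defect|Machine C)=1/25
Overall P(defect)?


P(B) = Σ P(B|Aᵢ)×P(Aᵢ)
  3/25×1/5 = 3/125
  17/100×21/40 = 357/4000
  1/25×11/40 = 11/1000
Sum = 497/4000

P(defect) = 497/4000 ≈ 12.43%


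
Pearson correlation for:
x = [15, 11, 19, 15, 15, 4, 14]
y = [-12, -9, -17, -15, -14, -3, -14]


n=7, Σx=93, Σy=-84, Σxy=-1245, Σx²=1369, Σy²=1140
r = (7×(-1245) - 93×(-84))/√((7×1369 - 93²)(7×1140 - (-84)²))
= -903/√(934×924) = -903/√863016 ≈ -903/928.9865 ≈ -0.9720

r ≈ -0.9720


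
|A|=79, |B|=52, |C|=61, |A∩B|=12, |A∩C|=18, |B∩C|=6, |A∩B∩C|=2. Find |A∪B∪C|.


|A∪B∪C| = 79+52+61-12-18-6+2 = 158

|A∪B∪C| = 158


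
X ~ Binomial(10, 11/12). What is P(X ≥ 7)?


P(X ≥ 7) = Σ P(X=i) for i=7..10
P(X=7) = 97435855/2579890176
P(X=8) = 1071794405/6879707136
P(X=9) = 11789738455/30958682112
P(X=10) = 25937424601/61917364224
Sum = 5125125973/5159780352

P(X ≥ 7) = 5125125973/5159780352 ≈ 99.33%


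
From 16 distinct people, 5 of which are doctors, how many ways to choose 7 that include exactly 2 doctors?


Choose 2 of the 5 doctors and 5 of the other 11 people:
C(5,2)×C(11,5) = 10×462 = 4620

4620


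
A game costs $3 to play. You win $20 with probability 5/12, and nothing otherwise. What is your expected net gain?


E[gain] = (20-3)×5/12 + (-3)×7/12
= 85/12 - 7/4 = 16/3

Expected net gain = $16/3 ≈ $5.33


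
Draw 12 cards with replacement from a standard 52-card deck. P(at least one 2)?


P(not a 2) = 48/52 = 12/13
P(none in 12 draws) = (12/13)^12 = 8916100448256/23298085122481
P(≥1 2) = 1 - 8916100448256/23298085122481 = 14381984674225/23298085122481

P = 14381984674225/23298085122481 ≈ 61.73%


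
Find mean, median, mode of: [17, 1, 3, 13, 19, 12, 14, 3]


Sorted: [1, 3, 3, 12, 13, 14, 17, 19]
Mean = 82/8 = 41/4
Median = 25/2
Freq: {17: 1, 1: 1, 3: 2, 13: 1, 19: 1, 12: 1, 14: 1}
Mode: [3]

Mean=41/4, Median=25/2, Mode=3


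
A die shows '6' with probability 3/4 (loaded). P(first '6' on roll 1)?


Geometric: P(X=1) = (1-p)^(k-1)×p = (1/4)^0×3/4 = 3/4

P(X=1) = 3/4 ≈ 75.00%


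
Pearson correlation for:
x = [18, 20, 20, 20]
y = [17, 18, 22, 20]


n=4, Σx=78, Σy=77, Σxy=1506, Σx²=1524, Σy²=1497
r = (4×1506 - 78×77)/√((4×1524 - 78²)(4×1497 - 77²))
= 18/√(12×59) = 18/√708 ≈ 18/26.6083 ≈ 0.6765

r ≈ 0.6765


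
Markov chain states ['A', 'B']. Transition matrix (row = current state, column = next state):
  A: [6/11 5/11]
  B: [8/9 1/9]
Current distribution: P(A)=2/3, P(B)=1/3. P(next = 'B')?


P(next=B) = Σᵢ P(now=i)×P(i→B)
= 2/3×5/11 + 1/3×1/9
= 10/33 + 1/27 = 101/297

P = 101/297 ≈ 0.3401


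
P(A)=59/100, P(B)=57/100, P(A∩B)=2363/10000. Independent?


P(A)×P(B) = 3363/10000
P(A∩B) = 2363/10000
Not equal → NOT independent

No, not independent


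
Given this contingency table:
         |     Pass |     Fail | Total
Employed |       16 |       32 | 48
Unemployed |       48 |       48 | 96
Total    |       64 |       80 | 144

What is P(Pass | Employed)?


P(Pass | Employed) = 16/(16+32) = 16/48 = 1/3

P(Pass|Employed) = 1/3 ≈ 33.33%


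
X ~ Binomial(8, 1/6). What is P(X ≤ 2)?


P(X ≤ 2) = Σ P(X=i) for i=0..2
P(X=0) = 390625/1679616
P(X=1) = 78125/209952
P(X=2) = 109375/419904
Sum = 484375/559872

P(X ≤ 2) = 484375/559872 ≈ 86.52%


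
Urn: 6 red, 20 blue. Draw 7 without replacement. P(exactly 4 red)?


Hypergeometric: C(6,4)×C(20,3)/C(26,7)
= 15×1140/657800 = 171/6578

P(X=4) = 171/6578 ≈ 2.60%


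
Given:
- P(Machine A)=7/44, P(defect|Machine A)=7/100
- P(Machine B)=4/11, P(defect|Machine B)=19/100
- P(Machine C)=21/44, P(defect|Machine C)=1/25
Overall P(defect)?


P(B) = Σ P(B|Aᵢ)×P(Aᵢ)
  7/100×7/44 = 49/4400
  19/100×4/11 = 19/275
  1/25×21/44 = 21/1100
Sum = 437/4400

P(defect) = 437/4400 ≈ 9.93%


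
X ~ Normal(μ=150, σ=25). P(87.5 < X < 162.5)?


z₁=(87.5-150)/25=-2.5, z₂=(162.5-150)/25=0.5
P = Φ(0.5) - Φ(-2.5) = 0.691462 - 0.006210 = 0.685252 ≈ 0.6853

P(87.5 < X < 162.5) ≈ 0.6853


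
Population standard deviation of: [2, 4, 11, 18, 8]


Mean = 43/5
  (2-43/5)²=1089/25
  (4-43/5)²=529/25
  (11-43/5)²=144/25
  (18-43/5)²=2209/25
  (8-43/5)²=9/25
Σ(x-μ)² = 796/5
σ² = (796/5)/5 = 796/25

σ = √(796/25) ≈ 5.6427


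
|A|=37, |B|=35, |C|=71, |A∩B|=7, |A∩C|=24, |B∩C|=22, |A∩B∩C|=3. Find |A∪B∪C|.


|A∪B∪C| = 37+35+71-7-24-22+3 = 93

|A∪B∪C| = 93


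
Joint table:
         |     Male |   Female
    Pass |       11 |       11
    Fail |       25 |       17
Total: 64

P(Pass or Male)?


P(Pass∨Male) = P(Pass) + P(Male) - P(Pass∧Male)
= (22 + 36 - 11)/64 = 47/64

P = 47/64 ≈ 73.44%


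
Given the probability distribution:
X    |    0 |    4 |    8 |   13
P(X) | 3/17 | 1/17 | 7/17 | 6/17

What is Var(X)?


E[X] = 138/17
E[X²] = 1478/17
Var(X) = E[X²] - (E[X])² = 1478/17 - 19044/289 = 6082/289

Var(X) = 6082/289 ≈ 21.0450


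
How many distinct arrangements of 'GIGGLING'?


Letters: 8, freq: {'G': 4, 'I': 2, 'L': 1, 'N': 1}
8!/(4!×2!×1!×1!) = 40320/48 = 840

840


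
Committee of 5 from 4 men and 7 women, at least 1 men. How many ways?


Count by #men:
  1M,4W: C(4,1)×C(7,4)=140
  2M,3W: C(4,2)×C(7,3)=210
  3M,2W: C(4,3)×C(7,2)=84
  4M,1W: C(4,4)×C(7,1)=7
Total = 441

441


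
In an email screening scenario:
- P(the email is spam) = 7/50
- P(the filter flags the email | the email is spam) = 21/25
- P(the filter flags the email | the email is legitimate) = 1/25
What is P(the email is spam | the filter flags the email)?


Using Bayes' theorem:
P(A|B) = P(B|A)·P(A) / P(B)

P(the filter flags the email) = 21/25 × 7/50 + 1/25 × 43/50
= 147/1250 + 43/1250 = 19/125

P(the email is spam|the filter flags the email) = (147/1250) / (19/125) = 147/190

P(the email is spam|the filter flags the email) = 147/190 ≈ 77.37%


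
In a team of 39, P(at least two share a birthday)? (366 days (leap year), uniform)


P(all different) = Π(366-i)/366 for i=0..38
= 0.122510
P(match) = 1 - 0.122510 = 0.877490

P ≈ 0.8775 ≈ 87.75%


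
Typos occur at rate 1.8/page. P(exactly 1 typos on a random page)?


Poisson(λ=1.8): P(X=1) = e^(-λ)×λ^k/k!
= e^(-1.8) × 1.8^1 / 1!
≈ 0.1652988882 × 1.8 / 1 ≈ 0.297538

P(X=1) ≈ 0.297538 ≈ 29.75%


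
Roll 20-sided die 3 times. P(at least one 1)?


P(no 1)^3 = (19/20)^3 = 6859/8000
P(≥1) = 1 - 6859/8000 = 1141/8000

P = 1141/8000 ≈ 14.26%


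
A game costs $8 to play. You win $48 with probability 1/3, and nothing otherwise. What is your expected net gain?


E[gain] = (48-8)×1/3 + (-8)×2/3
= 40/3 - 16/3 = 8

Expected net gain = $8 ≈ $8.00


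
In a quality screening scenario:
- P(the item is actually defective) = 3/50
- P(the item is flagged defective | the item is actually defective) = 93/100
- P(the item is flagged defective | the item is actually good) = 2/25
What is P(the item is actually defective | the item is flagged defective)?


Using Bayes' theorem:
P(A|B) = P(B|A)·P(A) / P(B)

P(the item is flagged defective) = 93/100 × 3/50 + 2/25 × 47/50
= 279/5000 + 47/625 = 131/1000

P(the item is actually defective|the item is flagged defective) = (279/5000) / (131/1000) = 279/655

P(the item is actually defective|the item is flagged defective) = 279/655 ≈ 42.60%


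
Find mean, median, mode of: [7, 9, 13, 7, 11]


Sorted: [7, 7, 9, 11, 13]
Mean = 47/5
Median = 9
Freq: {7: 2, 9: 1, 13: 1, 11: 1}
Mode: [7]

Mean=47/5, Median=9, Mode=7


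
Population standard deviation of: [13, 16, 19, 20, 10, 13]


Mean = 91/6
  (13-91/6)²=169/36
  (16-91/6)²=25/36
  (19-91/6)²=529/36
  (20-91/6)²=841/36
  (10-91/6)²=961/36
  (13-91/6)²=169/36
Σ(x-μ)² = 449/6
σ² = (449/6)/6 = 449/36

σ = √(449/36) ≈ 3.5316


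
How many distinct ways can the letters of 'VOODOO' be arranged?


Letters: 6, freq: {'V': 1, 'O': 4, 'D': 1}
6!/(1!×4!×1!) = 720/24 = 30

30


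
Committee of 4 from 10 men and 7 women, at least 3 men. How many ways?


Count by #men:
  3M,1W: C(10,3)×C(7,1)=840
  4M,0W: C(10,4)×C(7,0)=210
Total = 1050

1050


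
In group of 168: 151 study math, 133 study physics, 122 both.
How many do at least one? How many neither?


|A∪B| = 151+133-122 = 162
Neither = 168-162 = 6

At least one: 162; Neither: 6


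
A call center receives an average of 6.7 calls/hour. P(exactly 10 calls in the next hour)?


Poisson(λ=6.7): P(X=10) = e^(-λ)×λ^k/k!
= e^(-6.7) × 6.7^10 / 10!
≈ 0.001230911903 × 182283780.455 / 3628800 ≈ 0.061832

P(X=10) ≈ 0.061832 ≈ 6.18%


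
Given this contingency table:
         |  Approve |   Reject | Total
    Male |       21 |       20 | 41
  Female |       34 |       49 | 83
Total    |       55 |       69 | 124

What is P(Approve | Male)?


P(Approve | Male) = 21/(21+20) = 21/41

P(Approve|Male) = 21/41 ≈ 51.22%


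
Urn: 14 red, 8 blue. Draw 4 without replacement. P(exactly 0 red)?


Hypergeometric: C(14,0)×C(8,4)/C(22,4)
= 1×70/7315 = 2/209

P(X=0) = 2/209 ≈ 0.96%


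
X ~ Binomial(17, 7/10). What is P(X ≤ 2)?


P(X ≤ 2) = Σ P(X=i) for i=0..2
P(X=0) = 129140163/100000000000000000
P(X=1) = 5122559799/100000000000000000
P(X=2) = 11952639531/12500000000000000
Sum = 10087281621/10000000000000000

P(X ≤ 2) = 10087281621/10000000000000000 ≈ 0.00%


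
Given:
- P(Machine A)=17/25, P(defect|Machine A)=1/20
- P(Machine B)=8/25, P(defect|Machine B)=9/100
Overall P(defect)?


P(B) = Σ P(B|Aᵢ)×P(Aᵢ)
  1/20×17/25 = 17/500
  9/100×8/25 = 18/625
Sum = 157/2500

P(defect) = 157/2500 ≈ 6.28%


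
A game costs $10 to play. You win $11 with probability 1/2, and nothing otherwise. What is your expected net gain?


E[gain] = (11-10)×1/2 + (-10)×1/2
= 1/2 - 5 = -9/2

Expected net gain = $-9/2 ≈ $-4.50


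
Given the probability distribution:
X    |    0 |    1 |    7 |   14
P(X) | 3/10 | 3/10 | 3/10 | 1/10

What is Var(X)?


E[X] = 19/5
E[X²] = 173/5
Var(X) = E[X²] - (E[X])² = 173/5 - 361/25 = 504/25

Var(X) = 504/25 ≈ 20.1600


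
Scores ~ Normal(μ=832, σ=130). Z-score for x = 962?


z = (x - μ)/σ = (962 - 832)/130 = 1.0

z = 1.0


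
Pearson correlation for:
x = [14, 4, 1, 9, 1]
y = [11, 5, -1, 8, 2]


n=5, Σx=29, Σy=25, Σxy=247, Σx²=295, Σy²=215
r = (5×247 - 29×25)/√((5×295 - 29²)(5×215 - 25²))
= 510/√(634×450) = 510/√285300 ≈ 510/534.1348 ≈ 0.9548

r ≈ 0.9548


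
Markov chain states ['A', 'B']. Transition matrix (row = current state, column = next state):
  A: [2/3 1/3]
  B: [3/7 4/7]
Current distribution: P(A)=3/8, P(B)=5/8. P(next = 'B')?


P(next=B) = Σᵢ P(now=i)×P(i→B)
= 3/8×1/3 + 5/8×4/7
= 1/8 + 5/14 = 27/56

P = 27/56 ≈ 0.4821


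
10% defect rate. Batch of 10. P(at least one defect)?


P(all good) = (9/10)^10 = 3486784401/10000000000
P(≥1 defect) = 6513215599/10000000000

P = 6513215599/10000000000 ≈ 65.13%


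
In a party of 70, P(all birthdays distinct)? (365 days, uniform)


P(all different) = Π(365-i)/365 for i=0..69
= (365/365)×(364/365)×...×(296/365)
= 0.000840

P ≈ 0.0008 ≈ 0.08%


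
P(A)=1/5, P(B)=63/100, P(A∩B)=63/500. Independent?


P(A)×P(B) = 63/500
P(A∩B) = 63/500
Equal ✓ → Independent

Yes, independent


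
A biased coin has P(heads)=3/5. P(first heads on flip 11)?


Geometric: P(X=11) = (1-p)^(k-1)×p = (2/5)^10×3/5 = 3072/48828125

P(X=11) = 3072/48828125 ≈ 0.01%


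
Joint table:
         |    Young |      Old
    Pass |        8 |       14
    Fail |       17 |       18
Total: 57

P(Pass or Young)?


P(Pass∨Young) = P(Pass) + P(Young) - P(Pass∧Young)
= (22 + 25 - 8)/57 = 39/57 = 13/19

P = 13/19 ≈ 68.42%


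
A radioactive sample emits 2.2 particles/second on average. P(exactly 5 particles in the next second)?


Poisson(λ=2.2): P(X=5) = e^(-λ)×λ^k/k!
= e^(-2.2) × 2.2^5 / 5!
≈ 0.1108031584 × 51.53632 / 120 ≈ 0.047587

P(X=5) ≈ 0.047587 ≈ 4.76%


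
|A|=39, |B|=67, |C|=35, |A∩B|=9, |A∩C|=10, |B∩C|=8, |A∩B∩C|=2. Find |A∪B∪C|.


|A∪B∪C| = 39+67+35-9-10-8+2 = 116

|A∪B∪C| = 116


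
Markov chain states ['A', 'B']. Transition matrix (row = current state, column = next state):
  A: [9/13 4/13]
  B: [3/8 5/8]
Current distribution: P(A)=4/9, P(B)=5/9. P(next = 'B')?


P(next=B) = Σᵢ P(now=i)×P(i→B)
= 4/9×4/13 + 5/9×5/8
= 16/117 + 25/72 = 151/312

P = 151/312 ≈ 0.4840


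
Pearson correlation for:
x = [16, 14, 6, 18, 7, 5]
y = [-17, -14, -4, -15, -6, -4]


n=6, Σx=66, Σy=-60, Σxy=-824, Σx²=886, Σy²=778
r = (6×(-824) - 66×(-60))/√((6×886 - 66²)(6×778 - (-60)²))
= -984/√(960×1068) = -984/√1025280 ≈ -984/1012.5611 ≈ -0.9718

r ≈ -0.9718


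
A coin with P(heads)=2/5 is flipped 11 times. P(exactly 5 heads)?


Binomial: P(X=5) = C(11,5)×p^5×(1-p)^6
= 462 × 32/3125 × 729/15625 = 10777536/48828125

P(X=5) = 10777536/48828125 ≈ 22.07%


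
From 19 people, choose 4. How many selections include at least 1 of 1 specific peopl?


Complement: C(19,4) - C(18,4) = 3876 - 3060 = 816

816


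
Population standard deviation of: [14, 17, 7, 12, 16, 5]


Mean = 71/6
  (14-71/6)²=169/36
  (17-71/6)²=961/36
  (7-71/6)²=841/36
  (12-71/6)²=1/36
  (16-71/6)²=625/36
  (5-71/6)²=1681/36
Σ(x-μ)² = 713/6
σ² = (713/6)/6 = 713/36

σ = √(713/36) ≈ 4.4503


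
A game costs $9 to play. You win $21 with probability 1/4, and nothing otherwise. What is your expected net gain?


E[gain] = (21-9)×1/4 + (-9)×3/4
= 3 - 27/4 = -15/4

Expected net gain = $-15/4 ≈ $-3.75


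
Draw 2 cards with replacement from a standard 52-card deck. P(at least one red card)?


P(not a red card) = 26/52 = 1/2
P(none in 2 draws) = (1/2)^2 = 1/4
P(≥1 red card) = 1 - 1/4 = 3/4

P = 3/4 ≈ 75.00%


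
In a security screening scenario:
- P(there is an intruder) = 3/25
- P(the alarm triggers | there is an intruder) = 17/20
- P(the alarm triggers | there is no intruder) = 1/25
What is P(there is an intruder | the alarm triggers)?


Using Bayes' theorem:
P(A|B) = P(B|A)·P(A) / P(B)

P(the alarm triggers) = 17/20 × 3/25 + 1/25 × 22/25
= 51/500 + 22/625 = 343/2500

P(there is an intruder|the alarm triggers) = (51/500) / (343/2500) = 255/343

P(there is an intruder|the alarm triggers) = 255/343 ≈ 74.34%


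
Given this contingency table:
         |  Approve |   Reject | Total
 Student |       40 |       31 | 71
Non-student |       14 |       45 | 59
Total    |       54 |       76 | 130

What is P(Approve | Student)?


P(Approve | Student) = 40/(40+31) = 40/71

P(Approve|Student) = 40/71 ≈ 56.34%


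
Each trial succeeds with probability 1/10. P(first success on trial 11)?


Geometric: P(X=11) = (1-p)^(k-1)×p = (9/10)^10×1/10 = 3486784401/100000000000

P(X=11) = 3486784401/100000000000 ≈ 3.49%


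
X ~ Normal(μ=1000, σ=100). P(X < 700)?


z = (700-1000)/100 = -3.0
P(Z < -3.0) = 0.0013

P(X < 700) ≈ 0.0013


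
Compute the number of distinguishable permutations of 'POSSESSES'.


Letters: 9, freq: {'P': 1, 'O': 1, 'S': 5, 'E': 2}
9!/(1!×1!×5!×2!) = 362880/240 = 1512

1512


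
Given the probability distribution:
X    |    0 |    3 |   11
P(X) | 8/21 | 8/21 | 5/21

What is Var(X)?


E[X] = 79/21
E[X²] = 677/21
Var(X) = E[X²] - (E[X])² = 677/21 - 6241/441 = 7976/441

Var(X) = 7976/441 ≈ 18.0862


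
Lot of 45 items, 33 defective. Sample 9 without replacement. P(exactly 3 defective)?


Hypergeometric: C(33,3)×C(12,6)/C(45,9)
= 5456×924/886163135 = 458304/80560285

P(X=3) = 458304/80560285 ≈ 0.57%


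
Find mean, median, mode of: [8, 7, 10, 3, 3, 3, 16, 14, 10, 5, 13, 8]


Sorted: [3, 3, 3, 5, 7, 8, 8, 10, 10, 13, 14, 16]
Mean = 100/12 = 25/3
Median = 8
Freq: {8: 2, 7: 1, 10: 2, 3: 3, 16: 1, 14: 1, 5: 1, 13: 1}
Mode: [3]

Mean=25/3, Median=8, Mode=3


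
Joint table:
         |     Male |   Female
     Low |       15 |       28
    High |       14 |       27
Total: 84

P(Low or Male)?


P(Low∨Male) = P(Low) + P(Male) - P(Low∧Male)
= (43 + 29 - 15)/84 = 57/84 = 19/28

P = 19/28 ≈ 67.86%


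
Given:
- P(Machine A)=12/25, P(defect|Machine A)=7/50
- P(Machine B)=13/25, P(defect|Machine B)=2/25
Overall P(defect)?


P(B) = Σ P(B|Aᵢ)×P(Aᵢ)
  7/50×12/25 = 42/625
  2/25×13/25 = 26/625
Sum = 68/625

P(defect) = 68/625 ≈ 10.88%


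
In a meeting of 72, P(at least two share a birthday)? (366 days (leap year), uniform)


P(all different) = Π(366-i)/366 for i=0..71
= 0.000559
P(match) = 1 - 0.000559 = 0.999441

P ≈ 0.9994 ≈ 99.94%


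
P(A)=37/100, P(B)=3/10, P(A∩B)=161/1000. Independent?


P(A)×P(B) = 111/1000
P(A∩B) = 161/1000
Not equal → NOT independent

No, not independent


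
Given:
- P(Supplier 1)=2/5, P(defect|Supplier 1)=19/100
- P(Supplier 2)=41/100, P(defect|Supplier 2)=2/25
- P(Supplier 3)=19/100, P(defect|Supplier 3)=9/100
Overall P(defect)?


P(B) = Σ P(B|Aᵢ)×P(Aᵢ)
  19/100×2/5 = 19/250
  2/25×41/100 = 41/1250
  9/100×19/100 = 171/10000
Sum = 1259/10000

P(defect) = 1259/10000 ≈ 12.59%


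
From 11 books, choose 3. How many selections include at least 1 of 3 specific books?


Complement: C(11,3) - C(8,3) = 165 - 56 = 109

109


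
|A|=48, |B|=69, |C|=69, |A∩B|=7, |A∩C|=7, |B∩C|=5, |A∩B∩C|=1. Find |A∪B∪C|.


|A∪B∪C| = 48+69+69-7-7-5+1 = 168

|A∪B∪C| = 168


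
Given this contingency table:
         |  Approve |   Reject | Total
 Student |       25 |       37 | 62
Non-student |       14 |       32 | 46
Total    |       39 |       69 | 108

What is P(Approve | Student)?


P(Approve | Student) = 25/(25+37) = 25/62

P(Approve|Student) = 25/62 ≈ 40.32%


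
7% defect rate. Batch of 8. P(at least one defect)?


P(all good) = (93/100)^8 = 5595818096650401/10000000000000000
P(≥1 defect) = 4404181903349599/10000000000000000

P = 4404181903349599/10000000000000000 ≈ 44.04%


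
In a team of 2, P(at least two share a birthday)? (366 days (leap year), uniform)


P(all different) = Π(366-i)/366 for i=0..1
= 0.997268
P(match) = 1 - 0.997268 = 0.002732

P ≈ 0.0027 ≈ 0.27%


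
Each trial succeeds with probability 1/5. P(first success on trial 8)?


Geometric: P(X=8) = (1-p)^(k-1)×p = (4/5)^7×1/5 = 16384/390625

P(X=8) = 16384/390625 ≈ 4.19%


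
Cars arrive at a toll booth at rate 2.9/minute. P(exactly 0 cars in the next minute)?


Poisson(λ=2.9): P(X=0) = e^(-λ)×λ^k/k!
= e^(-2.9) × 2.9^0 / 0!
≈ 0.05502322006 × 1 / 1 ≈ 0.055023

P(X=0) ≈ 0.055023 ≈ 5.50%


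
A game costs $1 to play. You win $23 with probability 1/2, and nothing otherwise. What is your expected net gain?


E[gain] = (23-1)×1/2 + (-1)×1/2
= 11 - 1/2 = 21/2

Expected net gain = $21/2 ≈ $10.50


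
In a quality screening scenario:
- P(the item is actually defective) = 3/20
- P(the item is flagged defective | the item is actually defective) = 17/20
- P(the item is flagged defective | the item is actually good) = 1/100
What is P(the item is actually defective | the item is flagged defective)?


Using Bayes' theorem:
P(A|B) = P(B|A)·P(A) / P(B)

P(the item is flagged defective) = 17/20 × 3/20 + 1/100 × 17/20
= 51/400 + 17/2000 = 17/125

P(the item is actually defective|the item is flagged defective) = (51/400) / (17/125) = 15/16

P(the item is actually defective|the item is flagged defective) = 15/16 ≈ 93.75%


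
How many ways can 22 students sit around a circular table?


Circular arrangements of 22 distinct objects: fix one position to break rotational symmetry.
(n-1)! = 21! = 51090942171709440000

51090942171709440000


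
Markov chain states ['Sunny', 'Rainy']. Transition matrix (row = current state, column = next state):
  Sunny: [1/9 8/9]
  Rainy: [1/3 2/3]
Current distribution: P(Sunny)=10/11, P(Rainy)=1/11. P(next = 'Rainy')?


P(next=Rainy) = Σᵢ P(now=i)×P(i→Rainy)
= 10/11×8/9 + 1/11×2/3
= 80/99 + 2/33 = 86/99

P = 86/99 ≈ 0.8687


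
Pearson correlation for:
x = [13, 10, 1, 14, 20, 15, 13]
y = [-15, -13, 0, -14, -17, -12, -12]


n=7, Σx=86, Σy=-83, Σxy=-1197, Σx²=1260, Σy²=1167
r = (7×(-1197) - 86×(-83))/√((7×1260 - 86²)(7×1167 - (-83)²))
= -1241/√(1424×1280) = -1241/√1822720 ≈ -1241/1350.0815 ≈ -0.9192

r ≈ -0.9192


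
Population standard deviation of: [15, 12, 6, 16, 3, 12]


Mean = 64/6 = 32/3
  (15-32/3)²=169/9
  (12-32/3)²=16/9
  (6-32/3)²=196/9
  (16-32/3)²=256/9
  (3-32/3)²=529/9
  (12-32/3)²=16/9
Σ(x-μ)² = 394/3
σ² = (394/3)/6 = 197/9

σ = √(197/9) ≈ 4.6786


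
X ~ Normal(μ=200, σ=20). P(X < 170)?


z = (170-200)/20 = -1.5
P(Z < -1.5) = 0.0668

P(X < 170) ≈ 0.0668


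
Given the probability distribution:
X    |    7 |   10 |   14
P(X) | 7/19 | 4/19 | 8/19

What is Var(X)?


E[X] = 201/19
E[X²] = 2311/19
Var(X) = E[X²] - (E[X])² = 2311/19 - 40401/361 = 3508/361

Var(X) = 3508/361 ≈ 9.7175


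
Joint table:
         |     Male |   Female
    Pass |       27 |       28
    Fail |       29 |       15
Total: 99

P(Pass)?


P(Pass) = (27+28)/99 = 55/99 = 5/9

P(Pass) = 5/9 ≈ 55.56%


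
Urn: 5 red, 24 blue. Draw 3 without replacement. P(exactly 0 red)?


Hypergeometric: C(5,0)×C(24,3)/C(29,3)
= 1×2024/3654 = 1012/1827

P(X=0) = 1012/1827 ≈ 55.39%


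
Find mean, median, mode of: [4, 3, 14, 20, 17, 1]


Sorted: [1, 3, 4, 14, 17, 20]
Mean = 59/6
Median = 9
Freq: {4: 1, 3: 1, 14: 1, 20: 1, 17: 1, 1: 1}
Mode: No mode

Mean=59/6, Median=9, Mode=No mode


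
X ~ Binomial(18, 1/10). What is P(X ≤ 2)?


P(X ≤ 2) = Σ P(X=i) for i=0..2
P(X=0) = 150094635296999121/1000000000000000000
P(X=1) = 150094635296999121/500000000000000000
P(X=2) = 283512088894331673/1000000000000000000
Sum = 183448998696332259/250000000000000000

P(X ≤ 2) = 183448998696332259/250000000000000000 ≈ 73.38%


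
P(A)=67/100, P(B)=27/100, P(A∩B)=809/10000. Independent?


P(A)×P(B) = 1809/10000
P(A∩B) = 809/10000
Not equal → NOT independent

No, not independent


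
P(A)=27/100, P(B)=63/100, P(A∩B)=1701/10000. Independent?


P(A)×P(B) = 1701/10000
P(A∩B) = 1701/10000
Equal ✓ → Independent

Yes, independent


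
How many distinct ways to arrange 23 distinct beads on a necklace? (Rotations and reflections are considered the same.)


Free circular arrangements: rotations and reflections both identified.
(n-1)!/2 = 22!/2 = 1124000727777607680000/2 = 562000363888803840000

562000363888803840000


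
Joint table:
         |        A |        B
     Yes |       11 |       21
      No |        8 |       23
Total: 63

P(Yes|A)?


P(Yes|A) = 11/(11+8) = 11/19

P = 11/19 ≈ 57.89%


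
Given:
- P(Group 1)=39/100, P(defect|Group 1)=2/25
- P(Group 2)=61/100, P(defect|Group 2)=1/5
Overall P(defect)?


P(B) = Σ P(B|Aᵢ)×P(Aᵢ)
  2/25×39/100 = 39/1250
  1/5×61/100 = 61/500
Sum = 383/2500

P(defect) = 383/2500 ≈ 15.32%


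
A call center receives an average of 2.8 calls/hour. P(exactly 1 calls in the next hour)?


Poisson(λ=2.8): P(X=1) = e^(-λ)×λ^k/k!
= e^(-2.8) × 2.8^1 / 1!
≈ 0.06081006263 × 2.8 / 1 ≈ 0.170268

P(X=1) ≈ 0.170268 ≈ 17.03%


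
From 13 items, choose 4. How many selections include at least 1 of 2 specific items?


Complement: C(13,4) - C(11,4) = 715 - 330 = 385

385


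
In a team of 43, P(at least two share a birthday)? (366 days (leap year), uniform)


P(all different) = Π(366-i)/366 for i=0..42
= 0.076637
P(match) = 1 - 0.076637 = 0.923363

P ≈ 0.9234 ≈ 92.34%


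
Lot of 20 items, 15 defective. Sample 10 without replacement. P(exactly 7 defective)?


Hypergeometric: C(15,7)×C(5,3)/C(20,10)
= 6435×10/184756 = 225/646

P(X=7) = 225/646 ≈ 34.83%


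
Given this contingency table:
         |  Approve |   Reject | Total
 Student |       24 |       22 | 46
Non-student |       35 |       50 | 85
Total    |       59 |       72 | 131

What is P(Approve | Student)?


P(Approve | Student) = 24/(24+22) = 24/46 = 12/23

P(Approve|Student) = 12/23 ≈ 52.17%


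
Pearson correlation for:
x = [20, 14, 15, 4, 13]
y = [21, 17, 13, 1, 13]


n=5, Σx=66, Σy=65, Σxy=1026, Σx²=1006, Σy²=1069
r = (5×1026 - 66×65)/√((5×1006 - 66²)(5×1069 - 65²))
= 840/√(674×1120) = 840/√754880 ≈ 840/868.8383 ≈ 0.9668

r ≈ 0.9668


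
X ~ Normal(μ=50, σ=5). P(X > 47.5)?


z = (47.5-50)/5 = -0.5
P(X > 47.5) = 1 - P(Z ≤ -0.5) = 1 - 0.3085 = 0.6915

P(X > 47.5) ≈ 0.6915


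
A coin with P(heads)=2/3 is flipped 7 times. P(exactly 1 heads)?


Binomial: P(X=1) = C(7,1)×p^1×(1-p)^6
= 7 × 2/3 × 1/729 = 14/2187

P(X=1) = 14/2187 ≈ 0.64%


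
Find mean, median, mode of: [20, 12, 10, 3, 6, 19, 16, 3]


Sorted: [3, 3, 6, 10, 12, 16, 19, 20]
Mean = 89/8
Median = 11
Freq: {20: 1, 12: 1, 10: 1, 3: 2, 6: 1, 19: 1, 16: 1}
Mode: [3]

Mean=89/8, Median=11, Mode=3


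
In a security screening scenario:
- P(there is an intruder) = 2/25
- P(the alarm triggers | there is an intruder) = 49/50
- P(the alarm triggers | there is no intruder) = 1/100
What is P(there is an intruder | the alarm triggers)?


Using Bayes' theorem:
P(A|B) = P(B|A)·P(A) / P(B)

P(the alarm triggers) = 49/50 × 2/25 + 1/100 × 23/25
= 49/625 + 23/2500 = 219/2500

P(there is an intruder|the alarm triggers) = (49/625) / (219/2500) = 196/219

P(there is an intruder|the alarm triggers) = 196/219 ≈ 89.50%


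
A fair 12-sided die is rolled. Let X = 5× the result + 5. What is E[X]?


E[die] = (1+12)/2 = 13/2
E[X] = 5×13/2 + 5 = 75/2

E[X] = 75/2


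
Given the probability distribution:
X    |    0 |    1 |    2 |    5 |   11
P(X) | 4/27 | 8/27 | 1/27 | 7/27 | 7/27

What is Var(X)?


E[X] = 122/27
E[X²] = 1034/27
Var(X) = E[X²] - (E[X])² = 1034/27 - 14884/729 = 13034/729

Var(X) = 13034/729 ≈ 17.8793


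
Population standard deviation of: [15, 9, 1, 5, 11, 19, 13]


Mean = 73/7
  (15-73/7)²=1024/49
  (9-73/7)²=100/49
  (1-73/7)²=4356/49
  (5-73/7)²=1444/49
  (11-73/7)²=16/49
  (19-73/7)²=3600/49
  (13-73/7)²=324/49
Σ(x-μ)² = 1552/7
σ² = (1552/7)/7 = 1552/49

σ = √(1552/49) ≈ 5.6279


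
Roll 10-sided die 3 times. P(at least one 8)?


P(no 8)^3 = (9/10)^3 = 729/1000
P(≥1) = 1 - 729/1000 = 271/1000

P = 271/1000 ≈ 27.10%


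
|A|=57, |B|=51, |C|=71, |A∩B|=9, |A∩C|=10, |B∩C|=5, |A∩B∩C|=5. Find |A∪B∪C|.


|A∪B∪C| = 57+51+71-9-10-5+5 = 160

|A∪B∪C| = 160


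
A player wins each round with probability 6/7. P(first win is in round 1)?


Geometric: P(X=1) = (1-p)^(k-1)×p = (1/7)^0×6/7 = 6/7

P(X=1) = 6/7 ≈ 85.71%


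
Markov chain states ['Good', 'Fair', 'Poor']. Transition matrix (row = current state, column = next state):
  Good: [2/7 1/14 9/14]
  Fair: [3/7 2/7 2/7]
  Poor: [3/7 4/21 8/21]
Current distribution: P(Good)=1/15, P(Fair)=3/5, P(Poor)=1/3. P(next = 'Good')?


P(next=Good) = Σᵢ P(now=i)×P(i→Good)
= 1/15×2/7 + 3/5×3/7 + 1/3×3/7
= 2/105 + 9/35 + 1/7 = 44/105

P = 44/105 ≈ 0.4190


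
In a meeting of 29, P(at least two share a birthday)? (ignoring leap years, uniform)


P(all different) = Π(365-i)/365 for i=0..28
= 0.319031
P(match) = 1 - 0.319031 = 0.680969

P ≈ 0.6810 ≈ 68.10%


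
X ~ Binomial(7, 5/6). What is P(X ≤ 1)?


P(X ≤ 1) = Σ P(X=i) for i=0..1
P(X=0) = 1/279936
P(X=1) = 35/279936
Sum = 1/7776

P(X ≤ 1) = 1/7776 ≈ 0.01%


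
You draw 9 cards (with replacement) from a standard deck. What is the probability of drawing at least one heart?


P(not a heart) = 39/52 = 3/4
P(none in 9 draws) = (3/4)^9 = 19683/262144
P(≥1 heart) = 1 - 19683/262144 = 242461/262144

P = 242461/262144 ≈ 92.49%


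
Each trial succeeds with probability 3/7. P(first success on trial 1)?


Geometric: P(X=1) = (1-p)^(k-1)×p = (4/7)^0×3/7 = 3/7

P(X=1) = 3/7 ≈ 42.86%


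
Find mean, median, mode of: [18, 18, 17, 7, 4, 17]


Sorted: [4, 7, 17, 17, 18, 18]
Mean = 81/6 = 27/2
Median = 17
Freq: {18: 2, 17: 2, 7: 1, 4: 1}
Mode: [17, 18]

Mean=27/2, Median=17, Mode=[17, 18]


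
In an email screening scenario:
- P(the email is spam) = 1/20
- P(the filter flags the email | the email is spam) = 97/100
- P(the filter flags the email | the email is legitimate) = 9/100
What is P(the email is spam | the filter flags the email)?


Using Bayes' theorem:
P(A|B) = P(B|A)·P(A) / P(B)

P(the filter flags the email) = 97/100 × 1/20 + 9/100 × 19/20
= 97/2000 + 171/2000 = 67/500

P(the email is spam|the filter flags the email) = (97/2000) / (67/500) = 97/268

P(the email is spam|the filter flags the email) = 97/268 ≈ 36.19%


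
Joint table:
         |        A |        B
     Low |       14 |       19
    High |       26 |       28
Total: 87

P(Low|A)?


P(Low|A) = 14/(14+26) = 14/40 = 7/20

P = 7/20 ≈ 35.00%


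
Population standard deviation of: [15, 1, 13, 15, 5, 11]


Mean = 60/6 = 10
  (15-10)²=25
  (1-10)²=81
  (13-10)²=9
  (15-10)²=25
  (5-10)²=25
  (11-10)²=1
Σ(x-μ)² = 166
σ² = 166/6 = 83/3

σ = √(83/3) ≈ 5.2599


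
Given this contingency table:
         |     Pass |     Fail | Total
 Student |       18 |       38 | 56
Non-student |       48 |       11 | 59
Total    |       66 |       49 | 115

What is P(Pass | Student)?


P(Pass | Student) = 18/(18+38) = 18/56 = 9/28

P(Pass|Student) = 9/28 ≈ 32.14%


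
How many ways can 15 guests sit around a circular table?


Circular arrangements of 15 distinct objects: fix one position to break rotational symmetry.
(n-1)! = 14! = 87178291200

87178291200


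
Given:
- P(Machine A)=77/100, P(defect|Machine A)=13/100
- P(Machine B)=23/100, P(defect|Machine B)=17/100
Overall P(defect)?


P(B) = Σ P(B|Aᵢ)×P(Aᵢ)
  13/100×77/100 = 1001/10000
  17/100×23/100 = 391/10000
Sum = 87/625

P(defect) = 87/625 ≈ 13.92%


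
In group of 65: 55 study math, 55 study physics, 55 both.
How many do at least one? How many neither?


|A∪B| = 55+55-55 = 55
Neither = 65-55 = 10

At least one: 55; Neither: 10


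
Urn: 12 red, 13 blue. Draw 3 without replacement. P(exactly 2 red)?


Hypergeometric: C(12,2)×C(13,1)/C(25,3)
= 66×13/2300 = 429/1150

P(X=2) = 429/1150 ≈ 37.30%


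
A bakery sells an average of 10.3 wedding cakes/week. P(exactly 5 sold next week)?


Poisson(λ=10.3): P(X=5) = e^(-λ)×λ^k/k!
= e^(-10.3) × 10.3^5 / 5!
≈ 3.363309519e-05 × 115927.40743 / 120 ≈ 0.032492

P(X=5) ≈ 0.032492 ≈ 3.25%


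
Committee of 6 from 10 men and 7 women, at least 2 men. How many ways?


Count by #men:
  2M,4W: C(10,2)×C(7,4)=1575
  3M,3W: C(10,3)×C(7,3)=4200
  4M,2W: C(10,4)×C(7,2)=4410
  5M,1W: C(10,5)×C(7,1)=1764
  6M,0W: C(10,6)×C(7,0)=210
Total = 12159

12159


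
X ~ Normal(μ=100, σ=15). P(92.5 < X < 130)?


z₁=(92.5-100)/15=-0.5, z₂=(130-100)/15=2.0
P = Φ(2.0) - Φ(-0.5) = 0.977250 - 0.308538 = 0.668712 ≈ 0.6687

P(92.5 < X < 130) ≈ 0.6687


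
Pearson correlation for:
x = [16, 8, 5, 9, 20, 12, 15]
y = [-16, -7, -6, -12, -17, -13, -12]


n=7, Σx=85, Σy=-83, Σxy=-1126, Σx²=1195, Σy²=1087
r = (7×(-1126) - 85×(-83))/√((7×1195 - 85²)(7×1087 - (-83)²))
= -827/√(1140×720) = -827/√820800 ≈ -827/905.9801 ≈ -0.9128

r ≈ -0.9128


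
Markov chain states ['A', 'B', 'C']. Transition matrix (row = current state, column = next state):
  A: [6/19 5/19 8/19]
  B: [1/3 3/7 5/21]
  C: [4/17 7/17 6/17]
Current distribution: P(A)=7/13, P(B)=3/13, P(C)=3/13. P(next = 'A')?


P(next=A) = Σᵢ P(now=i)×P(i→A)
= 7/13×6/19 + 3/13×1/3 + 3/13×4/17
= 42/247 + 1/13 + 12/221 = 1265/4199

P = 1265/4199 ≈ 0.3013


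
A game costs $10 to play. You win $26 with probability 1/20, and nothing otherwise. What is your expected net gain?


E[gain] = (26-10)×1/20 + (-10)×19/20
= 4/5 - 19/2 = -87/10

Expected net gain = $-87/10 ≈ $-8.70


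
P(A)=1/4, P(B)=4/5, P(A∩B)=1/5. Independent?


P(A)×P(B) = 1/5
P(A∩B) = 1/5
Equal ✓ → Independent

Yes, independent


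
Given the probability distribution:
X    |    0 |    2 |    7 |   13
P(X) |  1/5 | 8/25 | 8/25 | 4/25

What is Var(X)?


E[X] = 124/25
E[X²] = 44
Var(X) = E[X²] - (E[X])² = 44 - 15376/625 = 12124/625

Var(X) = 12124/625 ≈ 19.3984


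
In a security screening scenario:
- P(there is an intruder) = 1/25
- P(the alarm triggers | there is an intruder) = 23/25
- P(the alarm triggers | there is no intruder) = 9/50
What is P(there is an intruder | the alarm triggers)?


Using Bayes' theorem:
P(A|B) = P(B|A)·P(A) / P(B)

P(the alarm triggers) = 23/25 × 1/25 + 9/50 × 24/25
= 23/625 + 108/625 = 131/625

P(there is an intruder|the alarm triggers) = (23/625) / (131/625) = 23/131

P(there is an intruder|the alarm triggers) = 23/131 ≈ 17.56%


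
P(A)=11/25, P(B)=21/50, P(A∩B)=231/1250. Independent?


P(A)×P(B) = 231/1250
P(A∩B) = 231/1250
Equal ✓ → Independent

Yes, independent


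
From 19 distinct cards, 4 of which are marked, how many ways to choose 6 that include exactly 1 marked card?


Choose 1 of the 4 marked cards and 5 of the other 15 cards:
C(4,1)×C(15,5) = 4×3003 = 12012

12012


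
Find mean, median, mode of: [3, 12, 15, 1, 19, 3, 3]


Sorted: [1, 3, 3, 3, 12, 15, 19]
Mean = 56/7 = 8
Median = 3
Freq: {3: 3, 12: 1, 15: 1, 1: 1, 19: 1}
Mode: [3]

Mean=8, Median=3, Mode=3


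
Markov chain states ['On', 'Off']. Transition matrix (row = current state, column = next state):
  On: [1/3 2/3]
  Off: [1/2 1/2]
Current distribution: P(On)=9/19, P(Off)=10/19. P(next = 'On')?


P(next=On) = Σᵢ P(now=i)×P(i→On)
= 9/19×1/3 + 10/19×1/2
= 3/19 + 5/19 = 8/19

P = 8/19 ≈ 0.4211


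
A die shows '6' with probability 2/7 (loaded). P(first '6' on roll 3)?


Geometric: P(X=3) = (1-p)^(k-1)×p = (5/7)^2×2/7 = 50/343

P(X=3) = 50/343 ≈ 14.58%


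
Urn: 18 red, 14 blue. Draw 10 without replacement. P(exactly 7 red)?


Hypergeometric: C(18,7)×C(14,3)/C(32,10)
= 31824×364/64512240 = 18564/103385

P(X=7) = 18564/103385 ≈ 17.96%


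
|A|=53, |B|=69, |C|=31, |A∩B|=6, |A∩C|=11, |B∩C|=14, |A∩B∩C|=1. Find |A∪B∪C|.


|A∪B∪C| = 53+69+31-6-11-14+1 = 123

|A∪B∪C| = 123


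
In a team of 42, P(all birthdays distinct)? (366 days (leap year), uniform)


P(all different) = Π(366-i)/366 for i=0..41
= (366/366)×(365/366)×...×(325/366)
= 0.086572

P ≈ 0.0866 ≈ 8.66%


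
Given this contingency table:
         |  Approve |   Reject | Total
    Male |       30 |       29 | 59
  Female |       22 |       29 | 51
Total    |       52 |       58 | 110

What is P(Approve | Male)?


P(Approve | Male) = 30/(30+29) = 30/59

P(Approve|Male) = 30/59 ≈ 50.85%


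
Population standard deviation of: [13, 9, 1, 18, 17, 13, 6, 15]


Mean = 92/8 = 23/2
  (13-23/2)²=9/4
  (9-23/2)²=25/4
  (1-23/2)²=441/4
  (18-23/2)²=169/4
  (17-23/2)²=121/4
  (13-23/2)²=9/4
  (6-23/2)²=121/4
  (15-23/2)²=49/4
Σ(x-μ)² = 236
σ² = 236/8 = 59/2

σ = √(59/2) ≈ 5.4314


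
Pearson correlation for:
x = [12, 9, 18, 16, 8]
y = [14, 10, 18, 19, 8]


n=5, Σx=63, Σy=69, Σxy=950, Σx²=869, Σy²=1045
r = (5×950 - 63×69)/√((5×869 - 63²)(5×1045 - 69²))
= 403/√(376×464) = 403/√174464 ≈ 403/417.6889 ≈ 0.9648

r ≈ 0.9648


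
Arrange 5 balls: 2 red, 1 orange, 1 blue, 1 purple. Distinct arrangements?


5!/(2!×1!×1!×1!) = 60

60


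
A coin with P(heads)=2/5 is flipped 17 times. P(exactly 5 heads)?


Binomial: P(X=5) = C(17,5)×p^5×(1-p)^12
= 6188 × 32/3125 × 531441/244140625 = 105233821056/762939453125

P(X=5) = 105233821056/762939453125 ≈ 13.79%


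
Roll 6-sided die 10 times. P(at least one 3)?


P(no 3)^10 = (5/6)^10 = 9765625/60466176
P(≥1) = 1 - 9765625/60466176 = 50700551/60466176

P = 50700551/60466176 ≈ 83.85%


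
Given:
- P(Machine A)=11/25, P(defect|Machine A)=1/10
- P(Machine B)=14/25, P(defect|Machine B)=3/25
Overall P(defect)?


P(B) = Σ P(B|Aᵢ)×P(Aᵢ)
  1/10×11/25 = 11/250
  3/25×14/25 = 42/625
Sum = 139/1250

P(defect) = 139/1250 ≈ 11.12%
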